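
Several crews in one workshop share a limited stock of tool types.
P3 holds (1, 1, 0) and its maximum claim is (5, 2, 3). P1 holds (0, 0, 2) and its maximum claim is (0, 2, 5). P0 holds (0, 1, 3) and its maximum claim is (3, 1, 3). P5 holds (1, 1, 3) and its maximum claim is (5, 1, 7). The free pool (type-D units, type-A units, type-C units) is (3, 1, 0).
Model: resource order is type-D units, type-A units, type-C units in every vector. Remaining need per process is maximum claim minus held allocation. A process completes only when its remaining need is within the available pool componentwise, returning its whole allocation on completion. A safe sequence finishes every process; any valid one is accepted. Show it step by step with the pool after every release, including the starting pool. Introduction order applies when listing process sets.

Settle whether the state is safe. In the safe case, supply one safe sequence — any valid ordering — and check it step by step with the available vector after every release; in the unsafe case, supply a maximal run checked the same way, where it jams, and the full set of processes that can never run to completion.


UNSAFE.
Key observation: no order helps: past P0, P1, the free pool tops out at (3, 2, 5), below what each blocked process needs in type-D units.
Going as far as possible: P0, P1; after that, nothing fits. Verifying each step:
  pool = (3, 1, 0)
  P0: need (3, 0, 0) fits (3, 1, 0); releases (0, 1, 3), pool now (3, 2, 3)
  P1: need (0, 2, 3) fits (3, 2, 3); releases (0, 0, 2), pool now (3, 2, 5)
  P3 cannot run: need (4, 1, 3) vs free (3, 2, 5) (insufficient type-D units)
  P5 cannot run: need (4, 0, 4) vs free (3, 2, 5) (insufficient type-D units)
Permanently blocked: P3 and P5.


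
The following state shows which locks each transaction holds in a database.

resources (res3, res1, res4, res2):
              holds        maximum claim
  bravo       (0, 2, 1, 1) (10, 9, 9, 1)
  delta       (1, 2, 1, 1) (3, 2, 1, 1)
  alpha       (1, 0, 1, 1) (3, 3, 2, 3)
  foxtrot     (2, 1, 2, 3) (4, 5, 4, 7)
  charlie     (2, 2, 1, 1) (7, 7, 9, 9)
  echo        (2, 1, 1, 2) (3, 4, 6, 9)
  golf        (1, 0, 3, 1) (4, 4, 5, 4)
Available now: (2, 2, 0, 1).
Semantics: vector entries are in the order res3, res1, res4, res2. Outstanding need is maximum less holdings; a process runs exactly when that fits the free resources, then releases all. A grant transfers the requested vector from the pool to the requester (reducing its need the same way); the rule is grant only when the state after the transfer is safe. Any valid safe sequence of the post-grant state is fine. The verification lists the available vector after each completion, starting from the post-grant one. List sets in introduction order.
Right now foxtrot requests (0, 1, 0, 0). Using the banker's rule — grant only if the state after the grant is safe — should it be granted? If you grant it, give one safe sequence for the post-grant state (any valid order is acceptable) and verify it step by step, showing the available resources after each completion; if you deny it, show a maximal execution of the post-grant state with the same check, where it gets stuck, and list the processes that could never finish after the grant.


DENY: after the grant no complete ordering would exist.
Key observation: after delta, alpha the pool peaks at (4, 3, 2, 3), and each blocked process is short somewhere: bravo on res3, res1, res4; foxtrot on res2; charlie on res3, res1, res4, res2; echo on res4, res2; golf on res1.
Pretend the grant happened; the run delta, alpha goes as far as possible. Verifying each step:
  pool = (2, 1, 0, 1)
  delta: need (2, 0, 0, 0) fits (2, 1, 0, 1); releases (1, 2, 1, 1), pool now (3, 3, 1, 2)
  alpha: need (2, 3, 1, 2) fits (3, 3, 1, 2); releases (1, 0, 1, 1), pool now (4, 3, 2, 3)
  blocked: bravo wants (10, 7, 8, 0), pool (4, 3, 2, 3) — not enough res3, res1 and res4
  blocked: foxtrot wants (2, 3, 2, 4), pool (4, 3, 2, 3) — not enough res2
  blocked: charlie wants (5, 5, 8, 8), pool (4, 3, 2, 3) — not enough res3, res1, res4 and res2
  blocked: echo wants (1, 3, 5, 7), pool (4, 3, 2, 3) — not enough res4 and res2
  blocked: golf wants (3, 4, 2, 3), pool (4, 3, 2, 3) — not enough res1
Had the request been granted, bravo, foxtrot, charlie, echo and golf could never finish.


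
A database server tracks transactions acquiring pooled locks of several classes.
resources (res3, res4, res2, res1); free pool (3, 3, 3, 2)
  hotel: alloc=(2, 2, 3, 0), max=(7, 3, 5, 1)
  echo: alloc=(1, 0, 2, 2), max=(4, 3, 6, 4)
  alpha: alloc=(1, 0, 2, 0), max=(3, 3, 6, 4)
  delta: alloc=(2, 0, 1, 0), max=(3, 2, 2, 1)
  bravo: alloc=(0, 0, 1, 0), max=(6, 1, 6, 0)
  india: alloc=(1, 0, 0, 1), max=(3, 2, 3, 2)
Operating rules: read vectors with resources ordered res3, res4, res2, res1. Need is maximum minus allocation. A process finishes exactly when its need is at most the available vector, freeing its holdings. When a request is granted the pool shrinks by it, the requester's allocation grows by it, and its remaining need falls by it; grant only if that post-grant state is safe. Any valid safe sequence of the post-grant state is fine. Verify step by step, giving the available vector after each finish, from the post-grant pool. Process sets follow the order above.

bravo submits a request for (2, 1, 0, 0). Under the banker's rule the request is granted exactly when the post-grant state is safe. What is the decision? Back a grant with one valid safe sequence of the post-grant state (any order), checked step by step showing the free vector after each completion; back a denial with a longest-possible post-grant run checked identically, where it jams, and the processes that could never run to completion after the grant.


DENY. Granting would leave the state unsafe.
Key observation: after delta, india the pool peaks at (4, 2, 4, 3), and each blocked process is short somewhere: hotel on res3; echo on res4; alpha on res4, res1; bravo on res2.
After a pretend grant, a maximal execution: delta, india — then nothing else fits. Verifying each step:
  pool = (1, 2, 3, 2)
  run delta (needs (1, 2, 1, 1), free (1, 2, 3, 2)); after release of (2, 0, 1, 0) the pool is (3, 2, 4, 2)
  run india (needs (2, 2, 3, 1), free (3, 2, 4, 2)); after release of (1, 0, 0, 1) the pool is (4, 2, 4, 3)
  blocked: hotel wants (5, 1, 2, 1), pool (4, 2, 4, 3) — not enough res3
  blocked: echo wants (3, 3, 4, 2), pool (4, 2, 4, 3) — not enough res4
  blocked: alpha wants (2, 3, 4, 4), pool (4, 2, 4, 3) — not enough res4 and res1
  blocked: bravo wants (4, 0, 5, 0), pool (4, 2, 4, 3) — not enough res2
Had the request been granted, hotel, echo, alpha and bravo could never finish.


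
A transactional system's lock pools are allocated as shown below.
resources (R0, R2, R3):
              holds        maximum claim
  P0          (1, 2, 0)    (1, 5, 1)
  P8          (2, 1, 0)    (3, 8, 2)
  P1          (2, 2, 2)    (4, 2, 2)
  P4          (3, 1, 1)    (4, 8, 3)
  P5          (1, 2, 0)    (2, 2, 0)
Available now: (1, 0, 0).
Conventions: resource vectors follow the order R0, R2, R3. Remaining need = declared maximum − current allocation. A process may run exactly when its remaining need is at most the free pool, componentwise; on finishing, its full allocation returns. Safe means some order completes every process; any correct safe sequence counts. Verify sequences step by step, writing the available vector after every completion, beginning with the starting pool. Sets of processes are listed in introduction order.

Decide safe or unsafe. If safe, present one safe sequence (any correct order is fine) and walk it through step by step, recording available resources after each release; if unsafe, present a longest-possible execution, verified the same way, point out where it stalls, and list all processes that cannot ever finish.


UNSAFE — no complete ordering exists.
Key observation: no order helps: past P5, P1, P0, the free pool tops out at (5, 6, 2), below what each blocked process needs in R2.
Going as far as possible: P5, P1, P0; after that, nothing fits. Check, step by step:
  pool = (1, 0, 0)
  run P5 (needs (1, 0, 0), free (1, 0, 0)); after release of (1, 2, 0) the pool is (2, 2, 0)
  run P1 (needs (2, 0, 0), free (2, 2, 0)); after release of (2, 2, 2) the pool is (4, 4, 2)
  run P0 (needs (0, 3, 1), free (4, 4, 2)); after release of (1, 2, 0) the pool is (5, 6, 2)
  P8 cannot run: need (1, 7, 2) vs free (5, 6, 2) (insufficient R2)
  P4 cannot run: need (1, 7, 2) vs free (5, 6, 2) (insufficient R2)
Processes that can never finish: P8 and P4.


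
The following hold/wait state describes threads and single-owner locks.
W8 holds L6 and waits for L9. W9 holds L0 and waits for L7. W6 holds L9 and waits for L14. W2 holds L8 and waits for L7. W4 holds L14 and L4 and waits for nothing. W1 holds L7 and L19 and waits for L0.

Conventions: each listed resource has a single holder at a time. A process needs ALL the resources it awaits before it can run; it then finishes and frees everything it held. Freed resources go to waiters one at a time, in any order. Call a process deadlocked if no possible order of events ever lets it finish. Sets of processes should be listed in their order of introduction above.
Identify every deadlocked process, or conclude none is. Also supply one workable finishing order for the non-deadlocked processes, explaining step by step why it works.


The deadlocked set is W9, W2 and W1.
Key observation: the cycle W9 -> W1 -> W9 can never break — each member waits on the next; W2 waits into the deadlock from upstream.
A valid finishing order for the others: W4, W6, W8.
Walking it through:
  W4 waits on nothing -> runs at once and releases L14 and L4
  W6 waits on L14 — all released -> runs and releases L9
  W8 waits on L9 — all released -> runs and releases L6


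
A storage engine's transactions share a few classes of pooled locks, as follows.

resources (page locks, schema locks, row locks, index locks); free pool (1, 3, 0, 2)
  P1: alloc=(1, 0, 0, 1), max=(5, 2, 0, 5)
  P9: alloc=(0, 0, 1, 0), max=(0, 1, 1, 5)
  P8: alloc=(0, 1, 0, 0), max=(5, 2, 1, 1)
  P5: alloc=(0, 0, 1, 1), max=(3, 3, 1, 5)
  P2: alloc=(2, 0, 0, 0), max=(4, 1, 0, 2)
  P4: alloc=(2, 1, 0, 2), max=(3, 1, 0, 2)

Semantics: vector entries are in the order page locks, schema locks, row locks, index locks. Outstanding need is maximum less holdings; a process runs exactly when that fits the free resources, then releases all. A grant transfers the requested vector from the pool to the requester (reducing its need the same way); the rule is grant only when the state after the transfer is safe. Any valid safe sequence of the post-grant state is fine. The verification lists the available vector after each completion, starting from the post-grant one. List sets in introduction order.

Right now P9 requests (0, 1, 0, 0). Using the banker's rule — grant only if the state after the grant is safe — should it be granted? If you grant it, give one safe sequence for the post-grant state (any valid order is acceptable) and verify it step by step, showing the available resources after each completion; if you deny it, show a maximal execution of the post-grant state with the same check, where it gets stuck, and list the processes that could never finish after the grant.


GRANT. The post-grant state is safe; one safe sequence: P4, P5, P2, P8, P9, P1.
Key observation: granting shrinks the pool to (1, 2, 0, 2), yet P4 still fits and the chain goes through.
Verifying the post-grant state step by step:
  pool = (1, 2, 0, 2)
  P4 needs (1, 0, 0, 0) <= (1, 2, 0, 2) -> finishes; pool += (2, 1, 0, 2) = (3, 3, 0, 4)
  P5 needs (3, 3, 0, 4) <= (3, 3, 0, 4) -> finishes; pool += (0, 0, 1, 1) = (3, 3, 1, 5)
  P2 needs (2, 1, 0, 2) <= (3, 3, 1, 5) -> finishes; pool += (2, 0, 0, 0) = (5, 3, 1, 5)
  P8 needs (5, 1, 1, 1) <= (5, 3, 1, 5) -> finishes; pool += (0, 1, 0, 0) = (5, 4, 1, 5)
  P9 needs (0, 0, 0, 5) <= (5, 4, 1, 5) -> finishes; pool += (0, 1, 1, 0) = (5, 5, 2, 5)
  P1 needs (4, 2, 0, 4) <= (5, 5, 2, 5) -> finishes; pool += (1, 0, 0, 1) = (6, 5, 2, 6)


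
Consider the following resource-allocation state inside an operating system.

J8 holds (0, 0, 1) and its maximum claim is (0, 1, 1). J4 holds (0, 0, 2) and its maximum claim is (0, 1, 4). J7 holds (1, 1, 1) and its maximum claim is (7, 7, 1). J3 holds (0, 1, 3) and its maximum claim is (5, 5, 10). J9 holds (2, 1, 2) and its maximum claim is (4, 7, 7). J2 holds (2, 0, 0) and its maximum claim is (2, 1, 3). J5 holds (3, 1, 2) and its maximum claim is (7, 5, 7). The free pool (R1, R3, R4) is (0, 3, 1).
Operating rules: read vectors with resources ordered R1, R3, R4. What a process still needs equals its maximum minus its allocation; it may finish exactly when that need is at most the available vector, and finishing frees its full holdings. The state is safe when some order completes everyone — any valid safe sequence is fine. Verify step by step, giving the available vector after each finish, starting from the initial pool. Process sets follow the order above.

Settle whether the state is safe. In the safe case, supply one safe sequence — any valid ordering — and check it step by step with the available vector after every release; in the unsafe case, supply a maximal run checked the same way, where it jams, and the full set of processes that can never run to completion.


The state is UNSAFE.
Key observation: after J8, J4, J2 complete, (2, 3, 4) is the best the pool ever gets, yet each leftover process wants more R3.
Going as far as possible: J8, J4, J2; after that, nothing fits. Check, step by step:
  pool = (0, 3, 1)
  run J8 (needs (0, 1, 0), free (0, 3, 1)); after release of (0, 0, 1) the pool is (0, 3, 2)
  run J4 (needs (0, 1, 2), free (0, 3, 2)); after release of (0, 0, 2) the pool is (0, 3, 4)
  run J2 (needs (0, 1, 3), free (0, 3, 4)); after release of (2, 0, 0) the pool is (2, 3, 4)
  J7 still needs (6, 6, 0) but only (2, 3, 4) is free — short on R1 and R3
  J3 still needs (5, 4, 7) but only (2, 3, 4) is free — short on R1, R3 and R4
  J9 still needs (2, 6, 5) but only (2, 3, 4) is free — short on R3 and R4
  J5 still needs (4, 4, 5) but only (2, 3, 4) is free — short on R1, R3 and R4
Never able to finish: J7, J3, J9 and J5.


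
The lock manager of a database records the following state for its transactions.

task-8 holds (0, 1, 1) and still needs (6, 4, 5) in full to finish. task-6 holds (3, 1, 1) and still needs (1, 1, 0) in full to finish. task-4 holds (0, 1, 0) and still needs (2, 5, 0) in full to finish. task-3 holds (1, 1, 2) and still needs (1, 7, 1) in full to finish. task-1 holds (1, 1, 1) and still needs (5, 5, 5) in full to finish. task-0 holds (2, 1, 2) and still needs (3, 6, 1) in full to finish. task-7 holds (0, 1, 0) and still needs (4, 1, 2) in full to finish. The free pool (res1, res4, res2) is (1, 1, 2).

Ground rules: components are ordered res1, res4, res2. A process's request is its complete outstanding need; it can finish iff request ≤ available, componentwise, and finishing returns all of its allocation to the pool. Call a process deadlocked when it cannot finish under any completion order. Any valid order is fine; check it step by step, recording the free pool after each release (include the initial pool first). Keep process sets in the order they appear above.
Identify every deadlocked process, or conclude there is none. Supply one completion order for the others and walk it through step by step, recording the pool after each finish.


Deadlocked set: task-8, task-4, task-3, task-1 and task-0.
Key observation: even finishing task-6, task-7 leaves just (4, 3, 3) free — too little res4 for any of the remaining processes.
The rest can finish in the order task-6, task-7. Walking it through:
  pool = (1, 1, 2)
  run task-6 (needs (1, 1, 0), free (1, 1, 2)); after release of (3, 1, 1) the pool is (4, 2, 3)
  run task-7 (needs (4, 1, 2), free (4, 2, 3)); after release of (0, 1, 0) the pool is (4, 3, 3)
The blocked processes can never fit:
  task-8 still needs (6, 4, 5) but only (4, 3, 3) is free — short on res1, res4 and res2
  task-4 still needs (2, 5, 0) but only (4, 3, 3) is free — short on res4
  task-3 still needs (1, 7, 1) but only (4, 3, 3) is free — short on res4
  task-1 still needs (5, 5, 5) but only (4, 3, 3) is free — short on res1, res4 and res2
  task-0 still needs (3, 6, 1) but only (4, 3, 3) is free — short on res4


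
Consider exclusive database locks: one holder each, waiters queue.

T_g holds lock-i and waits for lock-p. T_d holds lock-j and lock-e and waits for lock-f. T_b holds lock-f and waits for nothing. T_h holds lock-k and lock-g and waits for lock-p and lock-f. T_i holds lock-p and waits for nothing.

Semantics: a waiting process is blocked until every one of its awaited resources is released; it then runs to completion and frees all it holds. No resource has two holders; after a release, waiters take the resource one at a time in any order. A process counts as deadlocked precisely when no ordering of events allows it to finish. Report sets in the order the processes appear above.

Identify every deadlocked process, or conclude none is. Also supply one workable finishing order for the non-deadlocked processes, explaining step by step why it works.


Nothing here is deadlocked.
Key observation: every chain of waits terminates; starting from the processes that wait on nothing, all the rest unlock in turn.
One completion order for the rest: T_b, T_i, T_g, T_h, T_d.
Step-by-step check:
  T_b: no waits; runs immediately, freeing lock-f
  T_i: no waits; runs immediately, freeing lock-p
  T_g: everything it awaited (lock-p) is free; runs, freeing lock-i
  T_h: everything it awaited (lock-p and lock-f) is free; runs, freeing lock-k and lock-g
  T_d: everything it awaited (lock-f) is free; runs, freeing lock-j and lock-e


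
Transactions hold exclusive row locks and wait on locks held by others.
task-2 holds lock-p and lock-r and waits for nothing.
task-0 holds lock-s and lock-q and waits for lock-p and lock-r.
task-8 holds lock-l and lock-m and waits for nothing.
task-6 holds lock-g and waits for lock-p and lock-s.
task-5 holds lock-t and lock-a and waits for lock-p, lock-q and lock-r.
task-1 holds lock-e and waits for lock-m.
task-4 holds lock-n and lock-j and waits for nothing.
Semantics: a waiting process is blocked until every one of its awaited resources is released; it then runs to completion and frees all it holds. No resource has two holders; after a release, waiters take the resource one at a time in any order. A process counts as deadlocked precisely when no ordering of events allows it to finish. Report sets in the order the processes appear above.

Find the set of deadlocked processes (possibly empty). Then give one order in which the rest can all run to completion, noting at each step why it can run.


The deadlocked set is empty.
Key observation: no waiting chain loops back on itself — every chain ends at a process that waits on nothing, so everyone eventually runs.
The rest can finish in the order task-2, task-8, task-0, task-6, task-4, task-5, task-1.
Check, step by step:
  run task-2 (it waits on nothing); releases lock-p and lock-r
  run task-8 (it waits on nothing); releases lock-l and lock-m
  run task-0 (all its waits — lock-p and lock-r — are resolved); releases lock-s and lock-q
  run task-6 (all its waits — lock-p and lock-s — are resolved); releases lock-g
  run task-4 (it waits on nothing); releases lock-n and lock-j
  run task-5 (all its waits — lock-p, lock-q and lock-r — are resolved); releases lock-t and lock-a
  run task-1 (all its waits — lock-m — are resolved); releases lock-e


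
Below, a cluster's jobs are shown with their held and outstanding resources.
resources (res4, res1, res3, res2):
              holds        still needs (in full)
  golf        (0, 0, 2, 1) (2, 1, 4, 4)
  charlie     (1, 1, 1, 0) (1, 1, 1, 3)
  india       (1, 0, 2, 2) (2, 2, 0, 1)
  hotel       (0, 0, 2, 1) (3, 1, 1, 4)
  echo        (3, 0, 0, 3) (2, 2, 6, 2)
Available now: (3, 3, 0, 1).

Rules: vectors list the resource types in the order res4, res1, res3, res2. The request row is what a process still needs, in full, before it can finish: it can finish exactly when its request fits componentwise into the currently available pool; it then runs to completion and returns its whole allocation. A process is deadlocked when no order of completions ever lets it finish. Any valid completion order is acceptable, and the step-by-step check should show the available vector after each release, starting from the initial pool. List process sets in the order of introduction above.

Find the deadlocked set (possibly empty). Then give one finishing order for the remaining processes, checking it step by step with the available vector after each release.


The deadlocked set is golf, hotel and echo.
Key observation: after india, charlie the pool peaks at (5, 4, 3, 3), and each blocked process is short somewhere: golf on res3, res2; hotel on res2; echo on res3.
One completion order for the rest: india, charlie. Walking it through:
  pool = (3, 3, 0, 1)
  run india (needs (2, 2, 0, 1), free (3, 3, 0, 1)); after release of (1, 0, 2, 2) the pool is (4, 3, 2, 3)
  run charlie (needs (1, 1, 1, 3), free (4, 3, 2, 3)); after release of (1, 1, 1, 0) the pool is (5, 4, 3, 3)
The blocked processes can never fit:
  blocked: golf wants (2, 1, 4, 4), pool (5, 4, 3, 3) — not enough res3 and res2
  blocked: hotel wants (3, 1, 1, 4), pool (5, 4, 3, 3) — not enough res2
  blocked: echo wants (2, 2, 6, 2), pool (5, 4, 3, 3) — not enough res3


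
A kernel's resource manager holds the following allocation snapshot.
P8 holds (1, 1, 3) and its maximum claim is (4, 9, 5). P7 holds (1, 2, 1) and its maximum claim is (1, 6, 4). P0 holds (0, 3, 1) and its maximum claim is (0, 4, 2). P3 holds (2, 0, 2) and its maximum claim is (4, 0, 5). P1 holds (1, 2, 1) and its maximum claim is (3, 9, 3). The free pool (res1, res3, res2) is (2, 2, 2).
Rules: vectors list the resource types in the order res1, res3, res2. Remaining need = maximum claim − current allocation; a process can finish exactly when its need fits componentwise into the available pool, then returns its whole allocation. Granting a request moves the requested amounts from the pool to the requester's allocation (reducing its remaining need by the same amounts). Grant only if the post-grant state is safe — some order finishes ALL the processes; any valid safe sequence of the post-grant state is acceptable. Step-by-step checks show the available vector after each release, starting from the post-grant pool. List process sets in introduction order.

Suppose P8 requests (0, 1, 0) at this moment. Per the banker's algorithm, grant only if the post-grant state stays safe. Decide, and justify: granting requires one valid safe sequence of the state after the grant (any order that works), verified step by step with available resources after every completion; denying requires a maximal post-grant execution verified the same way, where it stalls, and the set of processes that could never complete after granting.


DENY — the pretend-granted state is unsafe.
Key observation: once P0, P7, P3 finish, the pool peaks at (5, 6, 6) — and every remaining process still needs more res3 than that.
Pretend the grant happened; the run P0, P7, P3 goes as far as possible. Walking it through:
  pool = (2, 1, 2)
  P0: need (0, 1, 1) fits (2, 1, 2); releases (0, 3, 1), pool now (2, 4, 3)
  P7: need (0, 4, 3) fits (2, 4, 3); releases (1, 2, 1), pool now (3, 6, 4)
  P3: need (2, 0, 3) fits (3, 6, 4); releases (2, 0, 2), pool now (5, 6, 6)
  P8 still needs (3, 7, 2) but only (5, 6, 6) is free — short on res3
  P1 still needs (2, 7, 2) but only (5, 6, 6) is free — short on res3
Post-grant, the permanently blocked set is P8 and P1.


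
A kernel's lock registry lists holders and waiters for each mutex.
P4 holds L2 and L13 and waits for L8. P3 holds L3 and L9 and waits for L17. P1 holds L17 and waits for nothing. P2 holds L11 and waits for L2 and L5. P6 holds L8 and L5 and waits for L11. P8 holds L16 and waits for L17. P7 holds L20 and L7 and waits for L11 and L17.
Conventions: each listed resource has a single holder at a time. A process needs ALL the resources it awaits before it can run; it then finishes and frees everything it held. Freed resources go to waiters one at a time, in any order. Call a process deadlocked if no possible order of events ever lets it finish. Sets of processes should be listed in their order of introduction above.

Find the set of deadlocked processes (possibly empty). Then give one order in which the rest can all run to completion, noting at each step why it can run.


The deadlocked set is P4, P2, P6 and P7.
Key observation: the loop P4 -> P6 -> P2 -> P4 blocks itself forever; P7 waits into the deadlock from upstream.
One completion order for the rest: P1, P8, P3.
Check, step by step:
  run P1 (it waits on nothing); releases L17
  P8: everything it awaited (L17) is free; runs, freeing L16
  P3: everything it awaited (L17) is free; runs, freeing L3 and L9


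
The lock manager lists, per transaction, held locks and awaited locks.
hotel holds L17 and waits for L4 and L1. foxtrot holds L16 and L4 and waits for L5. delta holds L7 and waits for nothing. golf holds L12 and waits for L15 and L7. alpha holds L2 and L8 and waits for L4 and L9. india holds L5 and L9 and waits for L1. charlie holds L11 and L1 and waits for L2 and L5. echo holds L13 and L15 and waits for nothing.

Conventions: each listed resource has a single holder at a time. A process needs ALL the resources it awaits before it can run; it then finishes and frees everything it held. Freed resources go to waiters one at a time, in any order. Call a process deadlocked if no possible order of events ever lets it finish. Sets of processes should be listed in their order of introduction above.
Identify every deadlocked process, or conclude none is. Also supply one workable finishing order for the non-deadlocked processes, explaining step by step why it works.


Deadlocked: hotel, foxtrot, alpha, india and charlie.
Key observation: nobody on the ring foxtrot -> india -> charlie -> alpha -> foxtrot can start until another member finishes, which never happens; hotel waits into the deadlock from upstream.
One completion order for the rest: delta, echo, golf.
Walking it through:
  delta: no waits; runs immediately, freeing L7
  echo: no waits; runs immediately, freeing L13 and L15
  golf: everything it awaited (L15 and L7) is free; runs, freeing L12


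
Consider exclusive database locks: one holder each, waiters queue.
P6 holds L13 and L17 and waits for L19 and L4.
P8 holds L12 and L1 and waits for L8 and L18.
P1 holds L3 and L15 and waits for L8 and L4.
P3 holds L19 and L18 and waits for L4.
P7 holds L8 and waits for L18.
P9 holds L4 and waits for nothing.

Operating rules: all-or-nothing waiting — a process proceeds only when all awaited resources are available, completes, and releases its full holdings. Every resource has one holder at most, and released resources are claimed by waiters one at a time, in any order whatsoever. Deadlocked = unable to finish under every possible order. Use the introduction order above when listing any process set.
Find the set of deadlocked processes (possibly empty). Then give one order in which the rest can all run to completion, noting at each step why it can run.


No process is deadlocked.
Key observation: the wait graph is acyclic; completion cascades from the unblocked processes through everyone else.
The rest can finish in the order P9, P3, P7, P1, P6, P8.
Step-by-step check:
  P9 waits on nothing -> runs at once and releases L4
  P3: everything it awaited (L4) is free; runs, freeing L19 and L18
  P7: everything it awaited (L18) is free; runs, freeing L8
  P1: everything it awaited (L8 and L4) is free; runs, freeing L3 and L15
  P6: everything it awaited (L19 and L4) is free; runs, freeing L13 and L17
  P8: everything it awaited (L8 and L18) is free; runs, freeing L12 and L1


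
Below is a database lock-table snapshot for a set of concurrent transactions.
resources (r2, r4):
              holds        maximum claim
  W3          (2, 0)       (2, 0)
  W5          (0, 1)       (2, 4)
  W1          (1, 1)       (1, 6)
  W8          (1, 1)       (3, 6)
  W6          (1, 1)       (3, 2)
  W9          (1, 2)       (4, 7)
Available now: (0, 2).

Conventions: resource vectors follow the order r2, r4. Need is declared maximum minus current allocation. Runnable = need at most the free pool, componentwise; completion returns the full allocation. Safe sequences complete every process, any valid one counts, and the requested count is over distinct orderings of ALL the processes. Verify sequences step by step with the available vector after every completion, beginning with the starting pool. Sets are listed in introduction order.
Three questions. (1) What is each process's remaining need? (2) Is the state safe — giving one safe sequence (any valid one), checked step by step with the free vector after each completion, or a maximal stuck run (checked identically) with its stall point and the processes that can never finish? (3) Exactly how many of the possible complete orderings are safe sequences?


(1) Outstanding need per process (order r2, r4):
  W3: (0, 0)
  W5: (2, 3)
  W1: (0, 5)
  W8: (2, 5)
  W6: (2, 1)
  W9: (3, 5)
(2) UNSAFE — no complete ordering exists.
Key observation: even finishing W3, W6, W5 leaves just (3, 4) free — too little r4 for any of the remaining processes.
The run W3, W6, W5 cannot be extended any further. Verifying each step:
  pool = (0, 2)
  W3: need (0, 0) fits (0, 2); releases (2, 0), pool now (2, 2)
  W6: need (2, 1) fits (2, 2); releases (1, 1), pool now (3, 3)
  W5: need (2, 3) fits (3, 3); releases (0, 1), pool now (3, 4)
  W1 still needs (0, 5) but only (3, 4) is free — short on r4
  W8 still needs (2, 5) but only (3, 4) is free — short on r4
  W9 still needs (3, 5) but only (3, 4) is free — short on r4
Never able to finish: W1, W8 and W9.
(3) Precisely 0 of the possible complete orderings are safe sequences.


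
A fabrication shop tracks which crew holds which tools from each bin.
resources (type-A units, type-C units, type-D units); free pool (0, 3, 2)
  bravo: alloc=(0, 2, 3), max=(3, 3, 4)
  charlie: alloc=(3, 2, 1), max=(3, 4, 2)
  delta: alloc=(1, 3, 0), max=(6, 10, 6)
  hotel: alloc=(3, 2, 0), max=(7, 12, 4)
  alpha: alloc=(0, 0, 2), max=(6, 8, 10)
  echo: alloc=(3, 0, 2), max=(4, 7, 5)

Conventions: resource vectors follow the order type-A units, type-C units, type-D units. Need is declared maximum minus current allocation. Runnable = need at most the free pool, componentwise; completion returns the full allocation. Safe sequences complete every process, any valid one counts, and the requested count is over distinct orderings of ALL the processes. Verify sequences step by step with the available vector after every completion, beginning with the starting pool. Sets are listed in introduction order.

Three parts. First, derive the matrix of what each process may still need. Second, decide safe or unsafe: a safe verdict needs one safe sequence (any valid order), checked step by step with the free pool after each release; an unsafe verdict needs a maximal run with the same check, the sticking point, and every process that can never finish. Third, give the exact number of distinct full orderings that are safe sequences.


(1) Outstanding need per process (order type-A units, type-C units, type-D units):
  bravo: (3, 1, 1)
  charlie: (0, 2, 1)
  delta: (5, 7, 6)
  hotel: (4, 10, 4)
  alpha: (6, 8, 8)
  echo: (1, 7, 3)
(2) SAFE — a valid safe sequence is charlie, bravo, echo, delta, alpha, hotel.
Key observation: bravo marks the first exact bind of the order: its need (3, 1, 1) fits the free (3, 5, 3) with zero slack on a requested resource.
Walking it through:
  pool = (0, 3, 2)
  charlie: need (0, 2, 1) fits (0, 3, 2); releases (3, 2, 1), pool now (3, 5, 3)
  bravo: need (3, 1, 1) fits (3, 5, 3); releases (0, 2, 3), pool now (3, 7, 6)
  echo: need (1, 7, 3) fits (3, 7, 6); releases (3, 0, 2), pool now (6, 7, 8)
  delta: need (5, 7, 6) fits (6, 7, 8); releases (1, 3, 0), pool now (7, 10, 8)
  alpha: need (6, 8, 8) fits (7, 10, 8); releases (0, 0, 2), pool now (7, 10, 10)
  hotel: need (4, 10, 4) fits (7, 10, 10); releases (3, 2, 0), pool now (10, 12, 10)
(3) The exact count: 2 of the possible complete orderings are safe sequences.


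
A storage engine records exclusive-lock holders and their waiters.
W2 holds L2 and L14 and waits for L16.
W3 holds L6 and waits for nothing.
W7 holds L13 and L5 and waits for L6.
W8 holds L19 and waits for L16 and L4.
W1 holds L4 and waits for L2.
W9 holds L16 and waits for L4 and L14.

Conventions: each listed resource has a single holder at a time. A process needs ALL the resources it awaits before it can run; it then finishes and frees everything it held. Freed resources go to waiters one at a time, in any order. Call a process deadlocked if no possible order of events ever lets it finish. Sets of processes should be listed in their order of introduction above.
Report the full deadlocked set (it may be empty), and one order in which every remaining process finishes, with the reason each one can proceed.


Deadlocked: W2, W8, W1 and W9.
Key observation: W2 -> W9 -> W2 is a circular wait — nothing in it can go first; W1 is caught in further circular waits and W8 waits into the deadlock from upstream.
The rest can finish in the order W3, W7.
Verifying each step:
  run W3 (it waits on nothing); releases L6
  W7 waits on L6 — all released -> runs and releases L13 and L5


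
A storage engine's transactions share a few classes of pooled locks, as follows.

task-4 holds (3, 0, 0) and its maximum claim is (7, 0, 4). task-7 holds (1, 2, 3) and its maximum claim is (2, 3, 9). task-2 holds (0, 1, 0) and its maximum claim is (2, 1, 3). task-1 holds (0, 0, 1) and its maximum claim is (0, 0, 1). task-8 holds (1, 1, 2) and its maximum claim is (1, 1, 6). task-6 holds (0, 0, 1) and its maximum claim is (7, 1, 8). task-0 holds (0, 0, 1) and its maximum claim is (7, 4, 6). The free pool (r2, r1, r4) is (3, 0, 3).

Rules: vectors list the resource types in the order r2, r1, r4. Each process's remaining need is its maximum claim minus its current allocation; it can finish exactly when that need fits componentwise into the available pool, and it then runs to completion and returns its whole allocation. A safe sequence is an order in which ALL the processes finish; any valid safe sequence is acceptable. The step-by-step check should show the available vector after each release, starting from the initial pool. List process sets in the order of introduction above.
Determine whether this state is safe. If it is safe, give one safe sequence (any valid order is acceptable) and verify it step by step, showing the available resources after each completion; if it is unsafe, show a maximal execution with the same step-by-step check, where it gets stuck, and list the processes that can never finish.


SAFE. One safe sequence: task-1, task-8, task-2, task-4, task-7, task-6, task-0.
Key observation: task-8 marks the first exact bind of the order: its need (0, 0, 4) fits the free (3, 0, 4) with zero slack on a requested resource.
Step-by-step check:
  pool = (3, 0, 3)
  task-1: need (0, 0, 0) fits (3, 0, 3); releases (0, 0, 1), pool now (3, 0, 4)
  task-8: need (0, 0, 4) fits (3, 0, 4); releases (1, 1, 2), pool now (4, 1, 6)
  task-2: need (2, 0, 3) fits (4, 1, 6); releases (0, 1, 0), pool now (4, 2, 6)
  task-4: need (4, 0, 4) fits (4, 2, 6); releases (3, 0, 0), pool now (7, 2, 6)
  task-7: need (1, 1, 6) fits (7, 2, 6); releases (1, 2, 3), pool now (8, 4, 9)
  task-6: need (7, 1, 7) fits (8, 4, 9); releases (0, 0, 1), pool now (8, 4, 10)
  task-0: need (7, 4, 5) fits (8, 4, 10); releases (0, 0, 1), pool now (8, 4, 11)


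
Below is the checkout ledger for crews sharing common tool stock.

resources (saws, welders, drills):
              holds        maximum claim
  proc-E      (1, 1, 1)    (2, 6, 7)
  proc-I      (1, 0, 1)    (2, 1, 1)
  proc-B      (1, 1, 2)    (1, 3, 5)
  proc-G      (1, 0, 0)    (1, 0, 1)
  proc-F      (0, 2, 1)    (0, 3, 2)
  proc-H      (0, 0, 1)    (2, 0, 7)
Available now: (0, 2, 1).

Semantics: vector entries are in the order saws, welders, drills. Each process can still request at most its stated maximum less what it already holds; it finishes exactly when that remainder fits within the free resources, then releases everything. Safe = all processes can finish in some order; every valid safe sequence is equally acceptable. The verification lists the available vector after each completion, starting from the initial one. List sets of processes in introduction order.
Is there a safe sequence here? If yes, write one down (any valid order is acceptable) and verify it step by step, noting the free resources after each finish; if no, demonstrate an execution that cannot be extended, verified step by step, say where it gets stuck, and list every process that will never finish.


The state is UNSAFE.
Key observation: the wall is drills: completing proc-G, proc-F, proc-I, proc-B brings the pool only to (3, 5, 5), and all the rest need more.
A maximal execution: proc-G, proc-F, proc-I, proc-B — then nothing else fits. Verifying each step:
  pool = (0, 2, 1)
  proc-G: need (0, 0, 1) fits (0, 2, 1); releases (1, 0, 0), pool now (1, 2, 1)
  proc-F: need (0, 1, 1) fits (1, 2, 1); releases (0, 2, 1), pool now (1, 4, 2)
  proc-I: need (1, 1, 0) fits (1, 4, 2); releases (1, 0, 1), pool now (2, 4, 3)
  proc-B: need (0, 2, 3) fits (2, 4, 3); releases (1, 1, 2), pool now (3, 5, 5)
  proc-E still needs (1, 5, 6) but only (3, 5, 5) is free — short on drills
  proc-H still needs (2, 0, 6) but only (3, 5, 5) is free — short on drills
Never able to finish: proc-E and proc-H.


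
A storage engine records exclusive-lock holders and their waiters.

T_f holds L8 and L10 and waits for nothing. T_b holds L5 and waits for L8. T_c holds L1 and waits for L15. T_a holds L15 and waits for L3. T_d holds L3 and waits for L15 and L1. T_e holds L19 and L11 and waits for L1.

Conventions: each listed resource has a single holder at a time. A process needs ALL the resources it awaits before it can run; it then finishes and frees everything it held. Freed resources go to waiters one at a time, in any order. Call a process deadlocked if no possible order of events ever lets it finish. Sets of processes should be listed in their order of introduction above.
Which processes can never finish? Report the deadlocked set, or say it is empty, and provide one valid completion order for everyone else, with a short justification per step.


Deadlocked set: T_c, T_a, T_d and T_e.
Key observation: the knot is the closed ring of waits T_c -> T_a -> T_d -> T_c; T_e waits into the deadlock from upstream.
One completion order for the rest: T_f, T_b.
Check, step by step:
  run T_f (it waits on nothing); releases L8 and L10
  T_b waits on L8 — all released -> runs and releases L5


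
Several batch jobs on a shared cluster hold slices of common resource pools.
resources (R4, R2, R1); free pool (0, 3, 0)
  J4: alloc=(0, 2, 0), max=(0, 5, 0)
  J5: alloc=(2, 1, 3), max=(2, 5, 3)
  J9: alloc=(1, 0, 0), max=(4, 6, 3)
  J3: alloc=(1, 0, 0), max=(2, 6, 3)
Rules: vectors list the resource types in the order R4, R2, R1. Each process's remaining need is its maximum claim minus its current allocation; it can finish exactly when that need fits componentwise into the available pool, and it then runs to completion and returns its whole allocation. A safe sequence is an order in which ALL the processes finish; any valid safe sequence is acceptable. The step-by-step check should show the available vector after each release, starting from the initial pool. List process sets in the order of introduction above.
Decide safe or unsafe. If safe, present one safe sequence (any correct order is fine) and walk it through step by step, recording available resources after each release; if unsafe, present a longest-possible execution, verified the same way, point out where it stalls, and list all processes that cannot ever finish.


SAFE — a valid safe sequence is J4, J5, J3, J9.
Key observation: the order's first zero-slack moment is J4 ((0, 3, 0) needed, (0, 3, 0) free — a requested resource with nothing to spare).
Check, step by step:
  pool = (0, 3, 0)
  run J4 (needs (0, 3, 0), free (0, 3, 0)); after release of (0, 2, 0) the pool is (0, 5, 0)
  run J5 (needs (0, 4, 0), free (0, 5, 0)); after release of (2, 1, 3) the pool is (2, 6, 3)
  run J3 (needs (1, 6, 3), free (2, 6, 3)); after release of (1, 0, 0) the pool is (3, 6, 3)
  run J9 (needs (3, 6, 3), free (3, 6, 3)); after release of (1, 0, 0) the pool is (4, 6, 3)
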